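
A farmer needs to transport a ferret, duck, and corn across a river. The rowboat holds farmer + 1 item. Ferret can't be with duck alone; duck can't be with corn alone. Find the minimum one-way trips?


1. farmer+duck → 2. farmer ← 3. farmer+ferret → 4. farmer+duck ← 5. farmer+corn → 6. farmer ← 7. farmer+duck →
Minimum trips = 7

7


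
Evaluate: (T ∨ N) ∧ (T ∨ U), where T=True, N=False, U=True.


T = True, N = False, U = True
Expression: (T ∨ N) ∧ (T ∨ U)
Step 1: T ∨ N = True OR False = True
Step 2: T ∨ U = True OR True = True
Step 3: (True) ∧ (True) = True AND True = True

True


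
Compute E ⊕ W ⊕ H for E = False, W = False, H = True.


E = False, W = False, H = True
Step 1: E ⊕ W = False XOR False = False
Step 2: False ⊕ H = False XOR True = True
XOR is true when an odd number of operands are true.

True


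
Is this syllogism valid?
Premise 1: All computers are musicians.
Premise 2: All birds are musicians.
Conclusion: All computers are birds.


Premise 1: All computers are musicians.
Premise 2: All birds are musicians.
Conclusion: All computers are birds.
Fallacy: undistributed middle. musicians is predicate in both.
Counterexample: computers and birds could be disjoint subsets of musicians.

Invalid


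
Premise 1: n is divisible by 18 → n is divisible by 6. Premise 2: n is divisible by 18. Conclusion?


Modus ponens: P → Q, P ⊢ Q
P: n is divisible by 18
Q: n is divisible by 6
We have P → Q and P is true.
By modus ponens, Q must be true.

n is divisible by 6


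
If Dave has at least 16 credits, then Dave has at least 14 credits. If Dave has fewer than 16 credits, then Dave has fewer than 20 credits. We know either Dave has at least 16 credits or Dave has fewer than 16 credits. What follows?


Constructive dilemma: (P → Q) ∧ (R → S), P ∨ R ⊢ Q ∨ S
Premise 1: Dave has at least 16 credits → Dave has at least 14 credits
Premise 2: Dave has fewer than 16 credits → Dave has fewer than 20 credits
Premise 3: Dave has at least 16 credits ∨ Dave has fewer than 16 credits
Case 1: Assuming Dave has at least 16 credits, then by Premise 1, Dave has at least 14 credits.
Case 2: Assuming Dave has fewer than 16 credits, then by Premise 2, Dave has fewer than 20 credits.
Since one of Dave has at least 16 credits or Dave has fewer than 16 credits must hold, we get Dave has at least 14 credits or Dave has fewer than 20 credits.

Dave has at least 14 credits or Dave has fewer than 20 credits.


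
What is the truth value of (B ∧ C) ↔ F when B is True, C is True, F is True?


B = True, C = True, F = True
Step 1: B ∧ C = True AND True = True
Step 2: (True) ↔ F: true when both sides have same truth value.
Result: True ↔ True = True

True


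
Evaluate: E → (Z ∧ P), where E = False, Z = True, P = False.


E = False, Z = True, P = False
Step 1: Z ∧ P = True AND False = False
Step 2: E → (False): false only when E=True and consequent=False.
Result: True

True


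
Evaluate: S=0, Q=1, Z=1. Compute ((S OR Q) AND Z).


S OR Q = 0|1 = 1
1 AND 1 = 1

1


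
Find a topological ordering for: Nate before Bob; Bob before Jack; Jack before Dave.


Constraints: Nate before Bob; Bob before Jack; Jack before Dave
Method: repeatedly schedule the remaining task that has no remaining task required before it.
  Step 1: remaining {Jack, Dave, Nate, Bob}; every task except Nate still has a predecessor pending → schedule Nate.
  Step 2: remaining {Jack, Dave, Bob}; every task except Bob still has a predecessor pending → schedule Bob.
  Step 3: remaining {Jack, Dave}; every task except Jack still has a predecessor pending → schedule Jack.
  Step 4: only Dave remains → schedule Dave.
Resulting order:

Nate → Bob → Jack → Dave


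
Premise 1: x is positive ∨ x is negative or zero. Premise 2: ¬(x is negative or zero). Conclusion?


Disjunctive syllogism: P ∨ Q, ¬P ⊢ Q
Disjunction: x is positive ∨ x is negative or zero
We know it is not the case that x is negative or zero.
By disjunctive syllogism, the other disjunct must be true.

x is positive


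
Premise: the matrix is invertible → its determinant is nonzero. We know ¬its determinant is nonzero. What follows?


Modus tollens: P → Q, ¬Q ⊢ ¬P
P: the matrix is invertible
Q: its determinant is nonzero
We have P → Q and Q is false.
By modus tollens, P must be false.

It is not the case that the matrix is invertible


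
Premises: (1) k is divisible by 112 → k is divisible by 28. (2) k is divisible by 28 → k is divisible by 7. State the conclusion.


Hypothetical syllogism: P → Q, Q → R ⊢ P → R
Premise 1: k is divisible by 112 → k is divisible by 28
Premise 2: k is divisible by 28 → k is divisible by 7
Chain the implications: the middle term (k is divisible by 28) links the two.
Conclusion: If k is divisible by 112, then k is divisible by 7.

If k is divisible by 112, then k is divisible by 7.


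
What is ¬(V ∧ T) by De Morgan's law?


De Morgan's law: ¬(P ∧ Q) ≡ ¬P ∨ ¬Q
¬(V ∧ T) = ¬V ∨ ¬T

¬V ∨ ¬T


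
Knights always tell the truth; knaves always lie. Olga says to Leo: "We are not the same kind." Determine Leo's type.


Olga says: "We are not the same kind."
Case 1: Olga is a Knight (truth-teller)
  Statement is true → they ARE different → Leo is a Knave
Case 2: Olga is a Knave (liar)
  Statement is false → they are NOT different → Leo is a Knave
In both cases, Leo is a Knave.

Knave


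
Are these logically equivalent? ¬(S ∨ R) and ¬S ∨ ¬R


Expression 1: ¬(S ∨ R)
Expression 2: ¬S ∨ ¬R
Truth table (S R | Expr1 Expr2):
  T T |   F     F
  T F |   F     T   ← differ
  F T |   F     T   ← differ
  F F |   T     T
Counterexample: S=T, R=F gives Expr1 = F but Expr2 = T, so the expressions are NOT logically equivalent.

No


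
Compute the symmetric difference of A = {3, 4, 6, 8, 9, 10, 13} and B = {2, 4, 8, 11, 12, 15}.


A = {3, 4, 6, 8, 9, 10, 13}
B = {2, 4, 8, 11, 12, 15}
Operation: symmetric difference
In A only: [3, 6, 9, 10, 13], in B only: [2, 11, 12, 15]

{2, 3, 6, 9, 10, 11, 12, 13, 15}


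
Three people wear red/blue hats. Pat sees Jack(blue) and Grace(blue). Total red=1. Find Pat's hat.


Total red = 1, seen red = 0
Own red = 1 - 0 = 1
Pat's hat is red.

red


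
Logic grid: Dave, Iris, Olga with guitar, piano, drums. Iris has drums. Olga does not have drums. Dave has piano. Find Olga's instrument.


From clues:
  Iris → drums
  Dave → piano
By elimination, Olga gets the remaining.

guitar


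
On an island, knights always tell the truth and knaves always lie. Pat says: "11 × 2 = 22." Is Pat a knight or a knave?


Statement: "11 × 2 = 22."
Actual: 11 × 2 = 22
Claimed: 22
Statement is TRUE → Pat tells the truth → Knight

Knight


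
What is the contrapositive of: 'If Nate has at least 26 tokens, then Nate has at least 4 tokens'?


Original: If Nate has at least 26 tokens, then Nate has at least 4 tokens
Contrapositive: If ¬Q, then ¬P
Negate Q: not (Nate has at least 4 tokens)
Negate P: not (Nate has at least 26 tokens)

If not (Nate has at least 4 tokens), then not (Nate has at least 26 tokens).


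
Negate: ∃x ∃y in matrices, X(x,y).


Original: ∃x ∃y X(x,y)
Rule: ¬∀→∃, ¬∃→∀, negate predicate.
Negation: ∀x ∀y ¬X(x,y)

∀x ∀y ¬X(x,y)


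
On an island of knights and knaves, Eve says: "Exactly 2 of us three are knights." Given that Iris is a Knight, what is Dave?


Eve claims exactly 2 knights among Eve, Iris, Dave.
Given: Iris is a Knight.

Case 1: Eve is a Knight (tells truth)
  Then exactly 2 of the three are knights.
  Counting Eve, Iris: 2 knight(s) so far. Need 0 more → Dave = Knave.
Case 2: Eve is a Knave (lies)
  Then the count is NOT 2.
  If Dave = Knight, count = 2 = 2 → claim would be true, contradicts lie.
  If Dave = Knave, count = 1 ≠ 2 → lie confirmed ✓

Dave is a Knave.

Knave


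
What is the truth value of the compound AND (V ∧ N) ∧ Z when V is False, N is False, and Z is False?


V = False, N = False, Z = False
Step 1: V ∧ N = False AND False = False
Step 2: False ∧ Z = False AND False = False
AND is true only when ALL operands are true.

False


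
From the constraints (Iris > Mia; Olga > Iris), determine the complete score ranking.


Constraints: Iris > Mia; Olga > Iris
Method: at each step, the next-highest is the one remaining person who never appears on the smaller side of a constraint between remaining people.
  Step 1: remaining {Mia, Olga, Iris}; on the smaller side: {Mia, Iris} → Olga is next (Olga > Iris).
  Step 2: remaining {Mia, Iris}; on the smaller side: {Mia} → Iris is next (Iris > Mia).
  Step 3: only Mia remains → lowest.
Final ranking (highest to lowest):

Olga > Iris > Mia


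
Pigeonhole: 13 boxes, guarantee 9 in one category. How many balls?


Pigeonhole: to guarantee k in one of n categories, need (k-1)×n + 1.
k = 9, n = 13
Minimum = (9-1) × 13 + 1 = 8 × 13 + 1

105


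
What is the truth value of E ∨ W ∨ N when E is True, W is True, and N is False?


E = True, W = True, N = False
Step 1: E ∨ W = True OR True = True
Step 2: True ∨ N = True OR False = True
OR is true when at least one operand is true.

True


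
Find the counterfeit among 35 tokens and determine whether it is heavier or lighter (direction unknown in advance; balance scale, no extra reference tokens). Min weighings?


Let n = 35. 70 possibilities (n tokens × lighter/heavier); each weighing has 3 outcomes.
Bound for k weighings: say the first weighing puts j tokens on each pan. If it tips, the 2j weighed tokens remain suspects (each with a known direction) and k-1 weighings give 3^(k-1) outcomes; 3^(k-1) is odd, so 2j ≤ 3^(k-1) - 1. If it balances, the n - 2j unweighed tokens remain with direction unknown: 2(n - 2j) ≤ 3^(k-1) - 1 by the same parity argument. Adding, n ≤ (3^(k-1) - 1) + (3^(k-1) - 1)/2 = (3^k - 3)/2, and the classical three-group strategy achieves this (3 tokens in 2 weighings, 12 in 3, 39 in 4, 120 in 5).
So we need the smallest k with (3^k - 3)/2 ≥ 35.
k = 3: (3^3 - 3)/2 = 12 < 35 ✗
k = 4: (3^4 - 3)/2 = 39 ≥ 35 ✓

4


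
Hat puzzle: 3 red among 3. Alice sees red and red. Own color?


Total red = 3, seen red = 2
Own red = 3 - 2 = 1
Alice's hat is red.

red


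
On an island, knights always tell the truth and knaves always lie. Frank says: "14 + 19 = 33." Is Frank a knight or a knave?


Statement: "14 + 19 = 33."
Actual: 14 + 19 = 33
Claimed: 33
Statement is TRUE → Frank tells the truth → Knight

Knight


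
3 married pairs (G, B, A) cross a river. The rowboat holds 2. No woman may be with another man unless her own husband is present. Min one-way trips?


Label couples G, B, A (H = husband, W = wife).
Counting alone: 6 people, the rowboat carries 2 and someone must bring it back, so each round trip nets at most +1 on the far side until the last crossing → at least 9 trips. The jealousy constraint makes 9 impossible; the shortest valid schedule has 11:
1. WG+WB →  (far: WG,WB; near: HG,HB,HA,WA)
2. WG ←       (far: WB; near: HG,HB,HA,WG,WA)
3. WG+WA →  (far: WG,WB,WA; near: HG,HB,HA)
4. WG ←       (far: WB,WA; near: HG,HB,HA,WG)
5. HB+HA →  (far: HB,WB,HA,WA; near: HG,WG)
6. HB+WB ←  (far: HA,WA; near: HG,WG,HB,WB)
7. HG+HB →  (far: HG,HB,HA,WA; near: WG,WB)
8. WA ←       (far: HG,HB,HA; near: WG,WB,WA)
9. WG+WB →  (far: HG,WG,HB,WB,HA; near: WA)
10. HA ←      (far: HG,WG,HB,WB; near: HA,WA)
11. HA+WA → (far: all six; near: empty)
In every state each wife is either with her husband or with no other man.
Minimum trips = 11

11


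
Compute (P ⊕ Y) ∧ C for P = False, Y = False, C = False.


P = False, Y = False, C = False
Step 1: P ⊕ Y = False XOR False = False
Step 2: False ∧ C = False AND False = False
XOR true when exactly one of P,Y is true; then AND with C.

False


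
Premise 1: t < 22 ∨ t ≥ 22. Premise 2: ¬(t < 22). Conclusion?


Disjunctive syllogism: P ∨ Q, ¬P ⊢ Q
Disjunction: t < 22 ∨ t ≥ 22
We know it is not the case that t < 22.
By disjunctive syllogism, the other disjunct must be true.

t ≥ 22


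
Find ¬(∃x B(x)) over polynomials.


Original: ∃x B(x)
Rule: ¬∀→∃, ¬∃→∀, negate predicate.
Negation: ∀x ¬B(x)

∀x ¬B(x)


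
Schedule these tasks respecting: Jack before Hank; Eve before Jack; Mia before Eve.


Constraints: Jack before Hank; Eve before Jack; Mia before Eve
Method: repeatedly schedule the remaining task that has no remaining task required before it.
  Step 1: remaining {Hank, Jack, Mia, Eve}; every task except Mia still has a predecessor pending → schedule Mia.
  Step 2: remaining {Hank, Jack, Eve}; every task except Eve still has a predecessor pending → schedule Eve.
  Step 3: remaining {Hank, Jack}; every task except Jack still has a predecessor pending → schedule Jack.
  Step 4: only Hank remains → schedule Hank.
Resulting order:

Mia → Eve → Jack → Hank


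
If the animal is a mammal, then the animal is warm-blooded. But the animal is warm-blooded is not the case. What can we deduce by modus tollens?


Modus tollens: P → Q, ¬Q ⊢ ¬P
P: the animal is a mammal
Q: the animal is warm-blooded
We have P → Q and Q is false.
By modus tollens, P must be false.

It is not the case that the animal is a mammal


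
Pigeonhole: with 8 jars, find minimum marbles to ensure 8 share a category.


Pigeonhole: to guarantee k in one of n categories, need (k-1)×n + 1.
k = 8, n = 8
Minimum = (8-1) × 8 + 1 = 7 × 8 + 1

57


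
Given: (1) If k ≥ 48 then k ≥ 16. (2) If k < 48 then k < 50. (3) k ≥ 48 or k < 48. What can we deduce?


Constructive dilemma: (P → Q) ∧ (R → S), P ∨ R ⊢ Q ∨ S
Premise 1: k ≥ 48 → k ≥ 16
Premise 2: k < 48 → k < 50
Premise 3: k ≥ 48 ∨ k < 48
Case 1: Assuming k ≥ 48, then by Premise 1, k ≥ 16.
Case 2: Assuming k < 48, then by Premise 2, k < 50.
Since one of k ≥ 48 or k < 48 must hold, we get k ≥ 16 or k < 50.

k ≥ 16 or k < 50.


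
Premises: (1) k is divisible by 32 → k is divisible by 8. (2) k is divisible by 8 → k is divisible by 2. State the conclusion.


Hypothetical syllogism: P → Q, Q → R ⊢ P → R
Premise 1: k is divisible by 32 → k is divisible by 8
Premise 2: k is divisible by 8 → k is divisible by 2
Chain the implications: the middle term (k is divisible by 8) links the two.
Conclusion: If k is divisible by 32, then k is divisible by 2.

If k is divisible by 32, then k is divisible by 2.


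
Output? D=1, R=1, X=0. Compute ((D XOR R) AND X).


D XOR R = 1^1 = 0
0 AND 0 = 0

0


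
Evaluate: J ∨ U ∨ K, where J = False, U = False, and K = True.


J = False, U = False, K = True
Step 1: J ∨ U = False OR False = False
Step 2: False ∨ K = False OR True = True
OR is true when at least one operand is true.

True


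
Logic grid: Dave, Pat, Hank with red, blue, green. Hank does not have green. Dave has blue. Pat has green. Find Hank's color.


From clues:
  Pat → green
  Dave → blue
By elimination, Hank gets the remaining.

red


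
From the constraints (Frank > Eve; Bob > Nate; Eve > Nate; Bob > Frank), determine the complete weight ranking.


Constraints: Frank > Eve; Bob > Nate; Eve > Nate; Bob > Frank
Method: at each step, the next-highest is the one remaining person who never appears on the smaller side of a constraint between remaining people.
  Step 1: remaining {Eve, Bob, Nate, Frank}; on the smaller side: {Eve, Nate, Frank} → Bob is next (Bob > Nate; Bob > Frank).
  Step 2: remaining {Eve, Nate, Frank}; on the smaller side: {Eve, Nate} → Frank is next (Frank > Eve).
  Step 3: remaining {Eve, Nate}; on the smaller side: {Nate} → Eve is next (Eve > Nate).
  Step 4: only Nate remains → lowest.
Final ranking (highest to lowest):

Bob > Frank > Eve > Nate


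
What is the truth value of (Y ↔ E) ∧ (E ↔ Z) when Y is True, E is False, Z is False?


Y = True, E = False, Z = False
Step 1: Y ↔ E is true when Y and E have the same value. Result: False
Step 2: E ↔ Z is true when E and Z have the same value. Result: True
Step 3: False ∧ True = False

False


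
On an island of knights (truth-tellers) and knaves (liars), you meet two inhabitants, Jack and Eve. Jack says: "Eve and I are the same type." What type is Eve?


Jack says: "Eve and I are the same type."
Case 1: Jack is a Knight (truth-teller)
  Statement is true → they ARE the same → Eve is also a Knight
Case 2: Jack is a Knave (liar)
  Statement is false → they are NOT the same → Eve is a Knight
In both cases, Eve is a Knight.

Knight


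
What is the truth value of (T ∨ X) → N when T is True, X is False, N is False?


T = True, X = False, N = False
Step 1: T ∨ X = True OR False = True
Step 2: (True) → N: false only when antecedent=True and N=False.
Result: False

False


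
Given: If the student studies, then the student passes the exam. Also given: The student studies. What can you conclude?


Modus ponens: P → Q, P ⊢ Q
P: the student studies
Q: the student passes the exam
We have P → Q and P is true.
By modus ponens, Q must be true.

The student passes the exam


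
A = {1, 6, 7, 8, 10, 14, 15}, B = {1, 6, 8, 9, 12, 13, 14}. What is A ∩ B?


A = {1, 6, 7, 8, 10, 14, 15}
B = {1, 6, 8, 9, 12, 13, 14}
Operation: intersection
Elements in both: 1, 6, 8, 14

{1, 6, 8, 14}


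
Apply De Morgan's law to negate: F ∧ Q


De Morgan's law: ¬(P ∧ Q) ≡ ¬P ∨ ¬Q
¬(F ∧ Q) = ¬F ∨ ¬Q

¬F ∨ ¬Q


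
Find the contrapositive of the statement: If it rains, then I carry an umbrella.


Original: If it rains, then I carry an umbrella
Contrapositive: If ¬Q, then ¬P
Negate Q: not (I carry an umbrella)
Negate P: not (it rains)

If not (I carry an umbrella), then not (it rains).


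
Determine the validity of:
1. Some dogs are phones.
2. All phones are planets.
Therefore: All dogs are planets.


Premise 1: Some dogs are phones.
Premise 2: All phones are planets.
Conclusion: All dogs are planets.
Fallacy: illicit minor. The minor term (dogs) is distributed in the conclusion ('All dogs ...') but undistributed in its premise ('Some dogs are phones' doesn't cover all dogs).
Only 'Some dogs are planets' follows, not 'All'.

Invalid


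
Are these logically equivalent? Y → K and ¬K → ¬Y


Expression 1: Y → K
Expression 2: ¬K → ¬Y
Truth table (Y K | Expr1 Expr2):
  T T |   T     T
  T F |   F     F
  F T |   T     T
  F F |   T     T
All 4 rows agree, so the expressions are logically equivalent.

Yes


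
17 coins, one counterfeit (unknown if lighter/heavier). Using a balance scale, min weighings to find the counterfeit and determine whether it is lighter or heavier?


Let n = 17. 34 possibilities (n coins × lighter/heavier); each weighing has 3 outcomes.
Bound for k weighings: say the first weighing puts j coins on each pan. If it tips, the 2j weighed coins remain suspects (each with a known direction) and k-1 weighings give 3^(k-1) outcomes; 3^(k-1) is odd, so 2j ≤ 3^(k-1) - 1. If it balances, the n - 2j unweighed coins remain with direction unknown: 2(n - 2j) ≤ 3^(k-1) - 1 by the same parity argument. Adding, n ≤ (3^(k-1) - 1) + (3^(k-1) - 1)/2 = (3^k - 3)/2, and the classical three-group strategy achieves this (3 coins in 2 weighings, 12 in 3, 39 in 4, 120 in 5).
So we need the smallest k with (3^k - 3)/2 ≥ 17.
k = 3: (3^3 - 3)/2 = 12 < 17 ✗
k = 4: (3^4 - 3)/2 = 39 ≥ 17 ✓

4


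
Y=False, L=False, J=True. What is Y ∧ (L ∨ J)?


Y = False, L = False, J = True
Expression: Y ∧ (L ∨ J)
Step 1: L ∨ J = False OR True = True
Step 2: Y ∧ (True) = False AND True = False

False


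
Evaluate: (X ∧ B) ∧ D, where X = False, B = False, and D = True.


X = False, B = False, D = True
Step 1: X ∧ B = False AND False = False
Step 2: False ∧ D = False AND True = False
AND is true only when ALL operands are true.

False


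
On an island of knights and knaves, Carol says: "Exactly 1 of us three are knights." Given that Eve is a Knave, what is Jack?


Carol claims exactly 1 knights among Carol, Eve, Jack.
Given: Eve is a Knave.

Case 1: Carol is a Knight (tells truth)
  Then exactly 1 of the three are knights.
  Counting Carol, Eve: 1 knight(s) so far. Need 0 more → Jack = Knave.
Case 2: Carol is a Knave (lies)
  Then the count is NOT 1.
  If Jack = Knight, count = 1 = 1 → claim would be true, contradicts lie.
  If Jack = Knave, count = 0 ≠ 1 → lie confirmed ✓

Jack is a Knave.

Knave


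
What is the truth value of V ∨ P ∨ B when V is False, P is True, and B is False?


V = False, P = True, B = False
Step 1: V ∨ P = False OR True = True
Step 2: True ∨ B = True OR False = True
OR is true when at least one operand is true.

True


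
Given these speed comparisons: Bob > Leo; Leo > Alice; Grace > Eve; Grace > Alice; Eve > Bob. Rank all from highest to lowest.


Constraints: Bob > Leo; Leo > Alice; Grace > Eve; Grace > Alice; Eve > Bob
Method: at each step, the next-highest is the one remaining person who never appears on the smaller side of a constraint between remaining people.
  Step 1: remaining {Grace, Bob, Leo, Eve, Alice}; on the smaller side: {Bob, Leo, Eve, Alice} → Grace is next (Grace > Eve; Grace > Alice).
  Step 2: remaining {Bob, Leo, Eve, Alice}; on the smaller side: {Bob, Leo, Alice} → Eve is next (Eve > Bob).
  Step 3: remaining {Bob, Leo, Alice}; on the smaller side: {Leo, Alice} → Bob is next (Bob > Leo).
  Step 4: remaining {Leo, Alice}; on the smaller side: {Alice} → Leo is next (Leo > Alice).
  Step 5: only Alice remains → lowest.
Final ranking (highest to lowest):

Grace > Eve > Bob > Leo > Alice


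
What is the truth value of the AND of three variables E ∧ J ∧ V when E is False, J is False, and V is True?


E = False, J = False, V = True
Step 1: E ∧ J = False AND False = False
Step 2: (False) ∧ V = (False) AND True = False
AND is true only when ALL operands are true.

False


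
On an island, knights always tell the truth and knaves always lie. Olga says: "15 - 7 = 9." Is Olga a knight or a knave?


Statement: "15 - 7 = 9."
Actual: 15 - 7 = 8
Claimed: 9
Statement is FALSE → Olga lies → Knave

Knave


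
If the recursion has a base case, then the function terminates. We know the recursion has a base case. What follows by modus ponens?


Modus ponens: P → Q, P ⊢ Q
P: the recursion has a base case
Q: the function terminates
We have P → Q and P is true.
By modus ponens, Q must be true.

The function terminates


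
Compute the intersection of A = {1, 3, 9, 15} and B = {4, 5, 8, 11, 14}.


A = {1, 3, 9, 15}
B = {4, 5, 8, 11, 14}
Operation: intersection
Elements in both: none

∅


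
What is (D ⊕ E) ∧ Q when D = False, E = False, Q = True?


D = False, E = False, Q = True
Step 1: D ⊕ E = False XOR False = False
Step 2: False ∧ Q = False AND True = False
XOR true when exactly one of D,E is true; then AND with Q.

False


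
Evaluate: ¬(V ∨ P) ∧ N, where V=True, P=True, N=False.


V = True, P = True, N = False
Expression: ¬(V ∨ P) ∧ N
Step 1: V ∨ P = True OR True = True
Step 2: ¬(V ∨ P) = NOT True = False
Step 3: (False) ∧ N = False AND False = False

False


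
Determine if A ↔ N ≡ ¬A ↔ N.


Expression 1: A ↔ N
Expression 2: ¬A ↔ N
Truth table (A N | Expr1 Expr2):
  T T |   T     F   ← differ
  T F |   F     T   ← differ
  F T |   F     T   ← differ
  F F |   T     F   ← differ
Counterexample: A=T, N=T gives Expr1 = T but Expr2 = F, so the expressions are NOT logically equivalent.

No


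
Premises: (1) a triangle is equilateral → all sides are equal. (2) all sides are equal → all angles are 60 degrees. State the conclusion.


Hypothetical syllogism: P → Q, Q → R ⊢ P → R
Premise 1: a triangle is equilateral → all sides are equal
Premise 2: all sides are equal → all angles are 60 degrees
Chain the implications: the middle term (all sides are equal) links the two.
Conclusion: If a triangle is equilateral, then all angles are 60 degrees.

If a triangle is equilateral, then all angles are 60 degrees.


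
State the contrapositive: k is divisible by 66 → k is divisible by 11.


Original: If k is divisible by 66, then k is divisible by 11
Contrapositive: If ¬Q, then ¬P
Negate Q: not (k is divisible by 11)
Negate P: not (k is divisible by 66)

If not (k is divisible by 11), then not (k is divisible by 66).


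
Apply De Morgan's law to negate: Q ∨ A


De Morgan's law: ¬(P ∨ Q) ≡ ¬P ∧ ¬Q
¬(Q ∨ A) = ¬Q ∧ ¬A

¬Q ∧ ¬A


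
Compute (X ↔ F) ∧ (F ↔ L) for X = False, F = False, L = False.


X = False, F = False, L = False
Step 1: X ↔ F is true when X and F have the same value. Result: True
Step 2: F ↔ L is true when F and L have the same value. Result: True
Step 3: True ∧ True = True

True


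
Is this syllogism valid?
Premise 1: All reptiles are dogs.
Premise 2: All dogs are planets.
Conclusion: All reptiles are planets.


Premise 1: All reptiles are dogs.
Premise 2: All dogs are planets.
Conclusion: All reptiles are planets.
Barbara syllogism (AAA-1): All A are B, All B are C → All A are C.
Middle term (dogs) distributed in premise 2.

Valid


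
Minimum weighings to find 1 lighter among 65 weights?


Each weighing has 3 outcomes (left heavy / balance / right heavy), so k weighings distinguish at most 3^k cases; splitting into three near-equal groups achieves this.
Need 3^k ≥ 65: 3^3 = 27 < 65 ≤ 3^4 = 81
k = ⌈log₃(65)⌉ = 4

4


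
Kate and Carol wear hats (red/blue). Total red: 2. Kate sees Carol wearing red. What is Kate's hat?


Total red = 2, Carol = red
Red accounted for: 1
Remaining for Kate: 1
Kate's hat is red.

red


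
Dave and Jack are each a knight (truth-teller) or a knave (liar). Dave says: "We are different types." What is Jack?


Dave says: "We are different types."
Case 1: Dave is a Knight (truth-teller)
  Statement is true → they ARE different → Jack is a Knave
Case 2: Dave is a Knave (liar)
  Statement is false → they are NOT different → Jack is a Knave
In both cases, Jack is a Knave.

Knave


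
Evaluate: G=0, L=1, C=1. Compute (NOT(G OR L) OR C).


G OR L = 1
NOT(1) = 0
0 OR 1 = 1

1


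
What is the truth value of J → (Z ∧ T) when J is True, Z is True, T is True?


J = True, Z = True, T = True
Step 1: Z ∧ T = True AND True = True
Step 2: J → (True): false only when J=True and consequent=False.
Result: True

True


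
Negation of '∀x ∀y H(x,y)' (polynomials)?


Original: ∀x ∀y H(x,y)
Rule: ¬∀→∃, ¬∃→∀, negate predicate.
Negation: ∃x ∃y ¬H(x,y)

∃x ∃y ¬H(x,y)


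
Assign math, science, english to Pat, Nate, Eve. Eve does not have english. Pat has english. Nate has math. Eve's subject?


From clues:
  Nate → math
  Pat → english
By elimination, Eve gets the remaining.

science


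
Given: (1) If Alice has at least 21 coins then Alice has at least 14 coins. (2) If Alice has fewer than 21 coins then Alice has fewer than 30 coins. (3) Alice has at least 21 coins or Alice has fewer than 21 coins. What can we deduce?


Constructive dilemma: (P → Q) ∧ (R → S), P ∨ R ⊢ Q ∨ S
Premise 1: Alice has at least 21 coins → Alice has at least 14 coins
Premise 2: Alice has fewer than 21 coins → Alice has fewer than 30 coins
Premise 3: Alice has at least 21 coins ∨ Alice has fewer than 21 coins
Case 1: Assuming Alice has at least 21 coins, then by Premise 1, Alice has at least 14 coins.
Case 2: Assuming Alice has fewer than 21 coins, then by Premise 2, Alice has fewer than 30 coins.
Since one of Alice has at least 21 coins or Alice has fewer than 21 coins must hold, we get Alice has at least 14 coins or Alice has fewer than 30 coins.

Alice has at least 14 coins or Alice has fewer than 30 coins.


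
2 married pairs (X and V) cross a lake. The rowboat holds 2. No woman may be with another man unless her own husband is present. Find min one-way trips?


Label couples X and V.
1. WX+WV → (far: WX,WV; near: HX,HV)
2. WX ←   (far: WV; near: HX,HV,WX)
3. HX+HV → (far: HX,HV,WV; near: WX)
4. HX ←   (far: HV,WV; near: HX,WX)  — HX returns, since WX is alone on near bank
5. HX+WX → (far: all four; near: empty)
Every state respects the constraint.
Minimum trips = 5

5


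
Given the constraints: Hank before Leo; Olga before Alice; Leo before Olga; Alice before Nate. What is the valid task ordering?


Constraints: Hank before Leo; Olga before Alice; Leo before Olga; Alice before Nate
Method: repeatedly schedule the remaining task that has no remaining task required before it.
  Step 1: remaining {Alice, Hank, Nate, Olga, Leo}; every task except Hank still has a predecessor pending → schedule Hank.
  Step 2: remaining {Alice, Nate, Olga, Leo}; every task except Leo still has a predecessor pending → schedule Leo.
  Step 3: remaining {Alice, Nate, Olga}; every task except Olga still has a predecessor pending → schedule Olga.
  Step 4: remaining {Alice, Nate}; every task except Alice still has a predecessor pending → schedule Alice.
  Step 5: only Nate remains → schedule Nate.
Resulting order:

Hank → Leo → Olga → Alice → Nate


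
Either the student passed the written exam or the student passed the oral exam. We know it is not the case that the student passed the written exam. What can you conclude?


Disjunctive syllogism: P ∨ Q, ¬P ⊢ Q
Disjunction: the student passed the written exam ∨ the student passed the oral exam
We know it is not the case that the student passed the written exam.
By disjunctive syllogism, the other disjunct must be true.

The student passed the oral exam


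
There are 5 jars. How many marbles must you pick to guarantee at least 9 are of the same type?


Pigeonhole: to guarantee k in one of n categories, need (k-1)×n + 1.
k = 9, n = 5
Minimum = (9-1) × 5 + 1 = 8 × 5 + 1

41


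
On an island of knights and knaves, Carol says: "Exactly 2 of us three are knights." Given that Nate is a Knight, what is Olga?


Carol claims exactly 2 knights among Carol, Nate, Olga.
Given: Nate is a Knight.

Case 1: Carol is a Knight (tells truth)
  Then exactly 2 of the three are knights.
  Counting Carol, Nate: 2 knight(s) so far. Need 0 more → Olga = Knave.
Case 2: Carol is a Knave (lies)
  Then the count is NOT 2.
  If Olga = Knight, count = 2 = 2 → claim would be true, contradicts lie.
  If Olga = Knave, count = 1 ≠ 2 → lie confirmed ✓

Olga is a Knave.

Knave


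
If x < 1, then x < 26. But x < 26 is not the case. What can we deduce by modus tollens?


Modus tollens: P → Q, ¬Q ⊢ ¬P
P: x < 1
Q: x < 26
We have P → Q and Q is false.
By modus tollens, P must be false.

It is not the case that x < 1


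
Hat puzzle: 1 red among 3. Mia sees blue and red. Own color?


Total red = 1, seen red = 1
Own red = 1 - 1 = 0
Mia's hat is blue.

blue


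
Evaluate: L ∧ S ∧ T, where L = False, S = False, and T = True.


L = False, S = False, T = True
Step 1: L ∧ S = False AND False = False
Step 2: (False) ∧ T = (False) AND True = False
AND is true only when ALL operands are true.

False


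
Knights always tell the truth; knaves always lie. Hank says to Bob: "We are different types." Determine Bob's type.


Hank says: "We are different types."
Case 1: Hank is a Knight (truth-teller)
  Statement is true → they ARE different → Bob is a Knave
Case 2: Hank is a Knave (liar)
  Statement is false → they are NOT different → Bob is a Knave
In both cases, Bob is a Knave.

Knave


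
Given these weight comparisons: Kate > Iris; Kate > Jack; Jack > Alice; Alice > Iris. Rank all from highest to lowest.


Constraints: Kate > Iris; Kate > Jack; Jack > Alice; Alice > Iris
Method: at each step, the next-highest is the one remaining person who never appears on the smaller side of a constraint between remaining people.
  Step 1: remaining {Kate, Iris, Alice, Jack}; on the smaller side: {Iris, Alice, Jack} → Kate is next (Kate > Iris; Kate > Jack).
  Step 2: remaining {Iris, Alice, Jack}; on the smaller side: {Iris, Alice} → Jack is next (Jack > Alice).
  Step 3: remaining {Iris, Alice}; on the smaller side: {Iris} → Alice is next (Alice > Iris).
  Step 4: only Iris remains → lowest.
Final ranking (highest to lowest):

Kate > Jack > Alice > Iris


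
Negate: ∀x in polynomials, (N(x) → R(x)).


Original: ∀x (N(x) → R(x))
Rule: ¬∀→∃, ¬∃→∀, negate predicate.
Negation: ∃x (N(x) ∧ ¬R(x))

∃x (N(x) ∧ ¬R(x))


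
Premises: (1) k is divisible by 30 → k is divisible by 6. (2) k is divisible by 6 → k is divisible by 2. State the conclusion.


Hypothetical syllogism: P → Q, Q → R ⊢ P → R
Premise 1: k is divisible by 30 → k is divisible by 6
Premise 2: k is divisible by 6 → k is divisible by 2
Chain the implications: the middle term (k is divisible by 6) links the two.
Conclusion: If k is divisible by 30, then k is divisible by 2.

If k is divisible by 30, then k is divisible by 2.


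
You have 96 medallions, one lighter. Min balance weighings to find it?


Each weighing has 3 outcomes (left heavy / balance / right heavy), so k weighings distinguish at most 3^k cases; splitting into three near-equal groups achieves this.
Need 3^k ≥ 96: 3^4 = 81 < 96 ≤ 3^5 = 243
k = ⌈log₃(96)⌉ = 5

5


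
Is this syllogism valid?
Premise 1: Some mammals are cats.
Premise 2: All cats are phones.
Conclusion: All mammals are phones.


Premise 1: Some mammals are cats.
Premise 2: All cats are phones.
Conclusion: All mammals are phones.
Fallacy: illicit minor. The minor term (mammals) is distributed in the conclusion ('All mammals ...') but undistributed in its premise ('Some mammals are cats' doesn't cover all mammals).
Only 'Some mammals are phones' follows, not 'All'.

Invalid


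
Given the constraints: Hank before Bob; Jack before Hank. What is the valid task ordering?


Constraints: Hank before Bob; Jack before Hank
Method: repeatedly schedule the remaining task that has no remaining task required before it.
  Step 1: remaining {Hank, Bob, Jack}; every task except Jack still has a predecessor pending → schedule Jack.
  Step 2: remaining {Hank, Bob}; every task except Hank still has a predecessor pending → schedule Hank.
  Step 3: only Bob remains → schedule Bob.
Resulting order:

Jack → Hank → Bob


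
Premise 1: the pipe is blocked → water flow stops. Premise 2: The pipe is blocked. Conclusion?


Modus ponens: P → Q, P ⊢ Q
P: the pipe is blocked
Q: water flow stops
We have P → Q and P is true.
By modus ponens, Q must be true.

Water flow stops


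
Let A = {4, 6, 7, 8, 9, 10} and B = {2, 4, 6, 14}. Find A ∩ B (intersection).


A = {4, 6, 7, 8, 9, 10}
B = {2, 4, 6, 14}
Operation: intersection
Elements in both: 4, 6

{4, 6}


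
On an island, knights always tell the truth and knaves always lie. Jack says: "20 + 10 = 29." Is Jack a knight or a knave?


Statement: "20 + 10 = 29."
Actual: 20 + 10 = 30
Claimed: 29
Statement is FALSE → Jack lies → Knave

Knave


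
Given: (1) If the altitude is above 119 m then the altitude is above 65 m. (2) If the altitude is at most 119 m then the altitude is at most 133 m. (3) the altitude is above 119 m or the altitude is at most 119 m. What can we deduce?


Constructive dilemma: (P → Q) ∧ (R → S), P ∨ R ⊢ Q ∨ S
Premise 1: the altitude is above 119 m → the altitude is above 65 m
Premise 2: the altitude is at most 119 m → the altitude is at most 133 m
Premise 3: the altitude is above 119 m ∨ the altitude is at most 119 m
Case 1: Assuming the altitude is above 119 m, then by Premise 1, the altitude is above 65 m.
Case 2: Assuming the altitude is at most 119 m, then by Premise 2, the altitude is at most 133 m.
Since one of the altitude is above 119 m or the altitude is at most 119 m must hold, we get the altitude is above 65 m or the altitude is at most 133 m.

The altitude is above 65 m or the altitude is at most 133 m.


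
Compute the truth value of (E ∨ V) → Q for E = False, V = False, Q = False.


E = False, V = False, Q = False
Step 1: E ∨ V = False OR False = False
Step 2: (False) → Q: false only when antecedent=True and Q=False.
Result: True

True


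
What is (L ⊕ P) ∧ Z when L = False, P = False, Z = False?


L = False, P = False, Z = False
Step 1: L ⊕ P = False XOR False = False
Step 2: False ∧ Z = False AND False = False
XOR true when exactly one of L,P is true; then AND with Z.

False


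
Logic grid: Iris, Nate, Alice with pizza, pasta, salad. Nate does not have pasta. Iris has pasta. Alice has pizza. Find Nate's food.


From clues:
  Alice → pizza
  Iris → pasta
By elimination, Nate gets the remaining.

salad


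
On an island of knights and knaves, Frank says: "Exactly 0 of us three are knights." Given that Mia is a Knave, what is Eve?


Frank claims exactly 0 knights among Frank, Mia, Eve.
Given: Mia is a Knave.

Case 1: Frank is a Knight (tells truth)
  Then exactly 0 of the three are knights.
  Counting Frank, Mia: 1 knight(s) so far. Need -1 more → impossible.
Case 2: Frank is a Knave (lies)
  Then the count is NOT 0.
  If Eve = Knave, count = 0 = 0 → claim would be true, contradicts lie.
  If Eve = Knight, count = 1 ≠ 0 → lie confirmed ✓

Eve is a Knight.

Knight


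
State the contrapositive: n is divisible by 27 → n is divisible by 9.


Original: If n is divisible by 27, then n is divisible by 9
Contrapositive: If ¬Q, then ¬P
Negate Q: not (n is divisible by 9)
Negate P: not (n is divisible by 27)

If not (n is divisible by 9), then not (n is divisible by 27).


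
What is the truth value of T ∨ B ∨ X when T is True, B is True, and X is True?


T = True, B = True, X = True
Step 1: T ∨ B = True OR True = True
Step 2: True ∨ X = True OR True = True
OR is true when at least one operand is true.

True


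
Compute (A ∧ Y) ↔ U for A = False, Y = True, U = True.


A = False, Y = True, U = True
Step 1: A ∧ Y = False AND True = False
Step 2: (False) ↔ U: true when both sides have same truth value.
Result: False ↔ True = False

False


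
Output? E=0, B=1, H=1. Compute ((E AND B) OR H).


E AND B = 0&1 = 0
0 OR 1 = 1

1


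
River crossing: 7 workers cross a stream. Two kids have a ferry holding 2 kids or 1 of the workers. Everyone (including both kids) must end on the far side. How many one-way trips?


Per crossing of one of the workers: kids→, one←, one of the workers→, one← = 4 trips
7 × 4 = 28, + 1 final kids→ = 29
Minimum trips = 29

29


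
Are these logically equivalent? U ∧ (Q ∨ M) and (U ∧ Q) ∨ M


Expression 1: U ∧ (Q ∨ M)
Expression 2: (U ∧ Q) ∨ M
Truth table (U Q M | Expr1 Expr2):
  T T T |   T     T
  T T F |   T     T
  T F T |   T     T
  T F F |   F     F
  F T T |   F     T   ← differ
  F T F |   F     F
  F F T |   F     T   ← differ
  F F F |   F     F
Counterexample: U=F, Q=T, M=T gives Expr1 = F but Expr2 = T, so the expressions are NOT logically equivalent.

No


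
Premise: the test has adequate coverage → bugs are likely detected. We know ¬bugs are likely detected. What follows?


Modus tollens: P → Q, ¬Q ⊢ ¬P
P: the test has adequate coverage
Q: bugs are likely detected
We have P → Q and Q is false.
By modus tollens, P must be false.

It is not the case that the test has adequate coverage


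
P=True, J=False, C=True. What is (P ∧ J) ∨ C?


P = True, J = False, C = True
Expression: (P ∧ J) ∨ C
Step 1: P ∧ J = True AND False = False
Step 2: (False) ∨ C = False OR True = True

True


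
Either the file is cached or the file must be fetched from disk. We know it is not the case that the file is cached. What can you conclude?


Disjunctive syllogism: P ∨ Q, ¬P ⊢ Q
Disjunction: the file is cached ∨ the file must be fetched from disk
We know it is not the case that the file is cached.
By disjunctive syllogism, the other disjunct must be true.

The file must be fetched from disk
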